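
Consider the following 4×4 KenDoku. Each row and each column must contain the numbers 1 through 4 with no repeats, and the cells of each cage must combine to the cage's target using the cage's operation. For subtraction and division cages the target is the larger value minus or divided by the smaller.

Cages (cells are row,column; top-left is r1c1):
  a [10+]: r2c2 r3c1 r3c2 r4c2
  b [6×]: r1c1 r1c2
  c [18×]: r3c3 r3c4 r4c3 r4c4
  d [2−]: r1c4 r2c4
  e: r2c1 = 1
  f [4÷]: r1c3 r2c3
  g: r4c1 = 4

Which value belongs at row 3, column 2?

Cage e is given; hence r2c1 = 1.
Row 2 already has 1, which forces r2c3 = 4.
Cage g is a single given cell; hence r4c1 = 4.
Column 3 already has 4, leaving r1c3 = 1.
Row 1 now contains 1, so r1c4 = 4.
Cage a needs sum 10; hence r3c2 = 4.
The 4 cells of cage a must have sum 10, which forces r4c2 = 1.
Cage d needs two cells with difference 2, leaving r2c4 = 2.
Cage c needs product 18, which forces r3c3 = 3.
Cage c needs product 18, which forces r3c4 = 1.
Cage c has product 18; hence r4c3 = 2.
The 4 cells of cage c must have product 18, which forces r4c4 = 3.
Row 2 already has 2, leaving r2c2 = 3.
3 is placed in row 3; hence r3c1 = 2.
Column 1 already has 2, which forces r1c1 = 3.
Column 2 now contains 3, so r1c2 = 2.
The full grid is 3 2 1 4 / 1 3 4 2 / 2 4 3 1 / 4 1 2 3.

4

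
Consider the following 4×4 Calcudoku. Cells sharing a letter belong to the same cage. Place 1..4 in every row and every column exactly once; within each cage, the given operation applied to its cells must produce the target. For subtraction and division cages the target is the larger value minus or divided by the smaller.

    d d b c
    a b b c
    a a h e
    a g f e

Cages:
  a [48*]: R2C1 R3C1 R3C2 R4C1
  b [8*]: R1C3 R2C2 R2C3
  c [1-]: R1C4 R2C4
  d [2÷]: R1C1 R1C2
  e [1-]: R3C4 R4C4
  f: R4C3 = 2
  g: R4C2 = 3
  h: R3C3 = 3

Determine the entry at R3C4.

Cage h is a single given cell, so R3C3 = 3.
Cage g is a single given cell, leaving R4C2 = 3.
Cage f is a single given cell, which forces R4C3 = 2.
The 4 cells of cage a must have product 48; hence R2C1 = 3.
Cage b has product 8, so R2C2 = 2.
The 4 cells of cage a must have product 48, leaving R3C1 = 1.
Cage a needs product 48, so R3C2 = 4.
The two cells of cage e must have difference 1, so R3C4 = 2.
Cage a has product 48, so R4C1 = 4.
The two cells of cage e must have difference 1, so R4C4 = 1.
Column 1 now contains 4; hence R1C1 = 2.
Column 2 already has 4; hence R1C2 = 1.
Row 1 now contains 1, so R1C3 = 4.
Cage c's pair has difference 1; hence R1C4 = 3.
Column 3 already has 4, leaving R2C3 = 1.
Column 4 now contains 1; hence R2C4 = 4.
Filled in: 2 1 4 3 / 3 2 1 4 / 1 4 3 2 / 4 3 2 1.

2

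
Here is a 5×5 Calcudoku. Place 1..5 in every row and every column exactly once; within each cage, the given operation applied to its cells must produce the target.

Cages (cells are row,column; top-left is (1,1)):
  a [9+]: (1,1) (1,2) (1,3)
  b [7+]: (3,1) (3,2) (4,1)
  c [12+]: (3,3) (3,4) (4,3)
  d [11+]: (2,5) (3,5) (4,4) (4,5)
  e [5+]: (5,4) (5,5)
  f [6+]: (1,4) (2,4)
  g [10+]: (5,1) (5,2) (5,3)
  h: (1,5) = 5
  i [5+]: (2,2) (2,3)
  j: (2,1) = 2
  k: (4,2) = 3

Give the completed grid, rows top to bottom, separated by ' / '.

4 2 3 1 5 / 2 4 1 5 3 / 5 1 4 3 2 / 1 3 5 2 4 / 3 5 2 4 1

Cage h is given; hence (1,5) = 5.
Cage j is given, so (2,1) = 2.
Cage k is a single given cell; hence (4,2) = 3.
Row 1 needs a 1, and only (1,4) is open for it.
The two cells of cage f must have sum 6, leaving (2,4) = 5.
In row 2, 3 can only go at (2,5), so (2,5) = 3.
Cage d needs sum 11, so (3,5) = 2.
Cage d needs sum 11, so (4,4) = 2.
Cage d has sum 11, so (4,5) = 4.
2 is placed in column 5; hence (5,5) = 1.
Cage b needs sum 7, leaving (3,1) = 5.
Row 3 now contains 2, leaving (3,2) = 1.
Row 4 already has 4, which forces (4,1) = 1.
Row 4 already has 4, which forces (4,3) = 5.
Column 1 already has 5, so (5,1) = 3.
3 is placed in row 5, so (5,3) = 2.
The two cells of cage e must have sum 5, leaving (5,4) = 4.
Column 1 now contains 3, leaving (1,1) = 4.
The 3 cells of cage a must have sum 9; hence (1,2) = 2.
Cage a has sum 9, so (1,3) = 3.
Column 2 now contains 1, so (2,2) = 4.
The two cells of cage i must have sum 5, leaving (2,3) = 1.
The 3 cells of cage c must have sum 12, leaving (3,3) = 4.
4 is placed in column 4, which forces (3,4) = 3.
Row 5 already has 2, so (5,2) = 5.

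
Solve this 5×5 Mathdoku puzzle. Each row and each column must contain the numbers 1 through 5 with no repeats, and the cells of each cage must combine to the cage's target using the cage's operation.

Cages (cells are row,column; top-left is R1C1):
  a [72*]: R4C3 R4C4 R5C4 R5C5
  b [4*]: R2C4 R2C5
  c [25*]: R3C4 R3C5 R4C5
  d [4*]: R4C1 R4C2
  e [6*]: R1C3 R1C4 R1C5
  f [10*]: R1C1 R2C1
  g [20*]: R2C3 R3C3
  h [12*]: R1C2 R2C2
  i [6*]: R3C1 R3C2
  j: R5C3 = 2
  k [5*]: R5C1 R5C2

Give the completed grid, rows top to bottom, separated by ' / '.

The 3 cells of cage c must have product 25; hence R3C4 = 5.
Cage c needs product 25; hence R3C5 = 1.
The 3 cells of cage c must have product 25, so R4C5 = 5.
J is a freebie, so R5C3 = 2.
Cage g needs two cells with product 20, which forces R2C3 = 5.
The two cells of cage b must have product 4, leaving R2C4 = 1.
1 is placed in column 5; hence R2C5 = 4.
5 is placed in row 3, leaving R3C3 = 4.
Cage a needs product 72, so R4C3 = 3.
Cage a has product 72, so R4C4 = 2.
Column 5 already has 4, leaving R5C5 = 3.
Cage f's pair has product 10; hence R1C1 = 5.
The two cells of cage h must have product 12; hence R1C2 = 4.
Column 3 already has 3, so R1C3 = 1.
Column 4 now contains 2, which forces R1C4 = 3.
3 is placed in column 5, which forces R1C5 = 2.
Row 2 now contains 5; hence R2C1 = 2.
Row 2 already has 4, leaving R2C2 = 3.
Column 1 already has 2, so R3C1 = 3.
Column 2 now contains 3, so R3C2 = 2.
Column 2 now contains 4; hence R4C2 = 1.
Column 1 now contains 5, so R5C1 = 1.
Column 2 now contains 1, leaving R5C2 = 5.
3 is placed in row 5, which forces R5C4 = 4.
Row 4 already has 1, which forces R4C1 = 4.

5 4 1 3 2 / 2 3 5 1 4 / 3 2 4 5 1 / 4 1 3 2 5 / 1 5 2 4 3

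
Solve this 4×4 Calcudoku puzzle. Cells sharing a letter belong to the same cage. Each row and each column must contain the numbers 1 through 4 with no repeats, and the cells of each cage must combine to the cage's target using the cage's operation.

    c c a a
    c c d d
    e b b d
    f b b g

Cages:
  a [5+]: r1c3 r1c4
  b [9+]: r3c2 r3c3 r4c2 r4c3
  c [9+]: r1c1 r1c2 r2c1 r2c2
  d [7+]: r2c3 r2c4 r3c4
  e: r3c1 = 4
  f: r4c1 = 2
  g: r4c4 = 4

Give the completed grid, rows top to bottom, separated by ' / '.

Cage e is a single given cell, so r3c1 = 4.
F is a freebie, leaving r4c1 = 2.
G is a freebie, which forces r4c4 = 4.
In row 3, 1 can only go at r3c4, so r3c4 = 1.
Cage d has sum 7, which forces r2c3 = 4.
Cage d needs sum 7, which forces r2c4 = 2.
Cage a's pair has sum 5; hence r1c3 = 2.
Column 4 already has 2; hence r1c4 = 3.
Column 3 now contains 2, which forces r3c3 = 3.
3 is placed in column 3; hence r4c3 = 1.
3 is placed in row 1, leaving r1c1 = 1.
2 is placed in row 1, leaving r1c2 = 4.
The 4 cells of cage c must have sum 9; hence r2c1 = 3.
Cage c needs sum 9; hence r2c2 = 1.
3 is placed in row 3; hence r3c2 = 2.
Row 4 already has 1; hence r4c2 = 3.

1 4 2 3 / 3 1 4 2 / 4 2 3 1 / 2 3 1 4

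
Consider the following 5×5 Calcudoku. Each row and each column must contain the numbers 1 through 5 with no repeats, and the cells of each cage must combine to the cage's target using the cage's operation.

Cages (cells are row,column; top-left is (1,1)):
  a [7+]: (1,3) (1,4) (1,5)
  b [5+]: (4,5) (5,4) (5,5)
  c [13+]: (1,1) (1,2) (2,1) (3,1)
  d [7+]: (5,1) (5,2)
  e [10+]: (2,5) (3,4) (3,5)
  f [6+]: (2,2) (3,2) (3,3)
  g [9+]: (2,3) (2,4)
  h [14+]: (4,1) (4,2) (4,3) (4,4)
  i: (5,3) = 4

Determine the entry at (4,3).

3

I is a freebie, which forces (5,3) = 4.
4 is placed in column 3; hence (2,3) = 5.
Cage g's pair has sum 9; hence (2,4) = 4.
Cage a needs sum 7, leaving (1,5) = 4.
Row 4 needs a 1, and only (4,5) is open for it.
The 3 cells of cage b must have sum 5, so (5,4) = 1.
Column 5 already has 1, which forces (5,5) = 3.
Cage a needs sum 7; hence (1,3) = 1.
Column 4 now contains 1; hence (1,4) = 2.
3 is placed in column 5; hence (2,5) = 2.
Cage e has sum 10, which forces (3,4) = 3.
Cage e needs sum 10, leaving (3,5) = 5.
3 is placed in column 4, so (4,4) = 5.
Cage f has sum 6; hence (2,2) = 3.
Cage f has sum 6; hence (3,2) = 1.
Row 3 now contains 3, which forces (3,3) = 2.
2 is placed in column 3; hence (4,3) = 3.
Cage c needs sum 13, so (1,1) = 3.
3 is placed in column 2, which forces (1,2) = 5.
Row 2 now contains 3, leaving (2,1) = 1.
2 is placed in row 3, which forces (3,1) = 4.
Column 1 now contains 4, leaving (4,1) = 2.
Row 4 now contains 2, which forces (4,2) = 4.
2 is placed in column 1, which forces (5,1) = 5.
5 is placed in column 2, leaving (5,2) = 2.
Completed grid: 3 5 1 2 4 / 1 3 5 4 2 / 4 1 2 3 5 / 2 4 3 5 1 / 5 2 4 1 3.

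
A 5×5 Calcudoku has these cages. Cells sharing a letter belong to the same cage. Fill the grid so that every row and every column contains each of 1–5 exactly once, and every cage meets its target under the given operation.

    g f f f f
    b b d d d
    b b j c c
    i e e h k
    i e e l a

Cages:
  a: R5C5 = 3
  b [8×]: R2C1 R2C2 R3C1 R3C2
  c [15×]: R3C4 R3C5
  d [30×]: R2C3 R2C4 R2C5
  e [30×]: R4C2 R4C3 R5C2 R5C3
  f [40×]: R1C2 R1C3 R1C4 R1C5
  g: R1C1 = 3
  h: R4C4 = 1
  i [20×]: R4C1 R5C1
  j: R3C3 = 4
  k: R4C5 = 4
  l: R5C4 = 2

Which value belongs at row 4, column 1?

5

G is a freebie, leaving R1C1 = 3.
Cage j is a single given cell, so R3C3 = 4.
H is a freebie; hence R4C4 = 1.
Cage k is given, which forces R4C5 = 4.
Cage l is a single given cell; hence R5C4 = 2.
A is a freebie, so R5C5 = 3.
The two cells of cage c must have product 15, so R3C4 = 3.
Column 5 now contains 3, leaving R3C5 = 5.
4 is placed in row 4, so R4C1 = 5.
The two cells of cage i must have product 20, leaving R5C1 = 4.
Column 1 already has 4, which forces R2C1 = 1.
Cage b has product 8; hence R2C2 = 4.
The 3 cells of cage d must have product 30, which forces R2C3 = 3.
3 is placed in column 4, leaving R2C4 = 5.
5 is placed in column 5, so R2C5 = 2.
Cage b needs product 8, so R3C1 = 2.
Cage b has product 8, leaving R3C2 = 1.
Column 3 already has 3, so R4C3 = 2.
1 is placed in column 2, which forces R5C2 = 5.
5 is placed in row 5, leaving R5C3 = 1.
5 is placed in column 2, which forces R1C2 = 2.
Column 3 now contains 1, so R1C3 = 5.
Column 4 now contains 5, leaving R1C4 = 4.
Column 5 now contains 2, which forces R1C5 = 1.
Row 4 already has 2; hence R4C2 = 3.
Completed grid: 3 2 5 4 1 / 1 4 3 5 2 / 2 1 4 3 5 / 5 3 2 1 4 / 4 5 1 2 3.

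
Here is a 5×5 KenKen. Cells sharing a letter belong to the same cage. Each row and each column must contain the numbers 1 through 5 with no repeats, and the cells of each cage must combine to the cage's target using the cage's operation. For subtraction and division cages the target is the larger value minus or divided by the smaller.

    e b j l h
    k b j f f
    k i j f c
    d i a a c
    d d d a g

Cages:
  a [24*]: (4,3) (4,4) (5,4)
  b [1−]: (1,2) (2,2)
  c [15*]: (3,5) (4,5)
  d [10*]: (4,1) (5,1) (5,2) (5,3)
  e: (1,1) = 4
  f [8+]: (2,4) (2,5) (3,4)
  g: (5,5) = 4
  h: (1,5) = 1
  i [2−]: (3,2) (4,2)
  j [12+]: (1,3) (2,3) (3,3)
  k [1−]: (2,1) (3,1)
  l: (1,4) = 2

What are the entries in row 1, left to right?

Cage e is given; hence (1,1) = 4.
Cage l is given, so (1,4) = 2.
H is a freebie, which forces (1,5) = 1.
Cage d needs product 10; hence (4,1) = 1.
Cage g is a single given cell, so (5,5) = 4.
The 3 cells of cage a must have product 24, which forces (4,3) = 2.
Cage a needs product 24, which forces (4,4) = 4.
Row 5 now contains 4, so (5,4) = 3.
Cage f has sum 8, so (2,5) = 2.
Row 2 now contains 2, so (2,1) = 3.
Row 2 now contains 2, so (2,2) = 4.
Row 2 now contains 4, so (2,3) = 5.
5 is placed in row 2, which forces (2,4) = 1.
Cage k's pair has difference 1; hence (3,1) = 2.
Column 4 already has 1, leaving (3,4) = 5.
Row 3 now contains 5, which forces (3,5) = 3.
3 is placed in column 5; hence (4,5) = 5.
Column 1 now contains 2, so (5,1) = 5.
Column 3 now contains 5, so (5,3) = 1.
Column 3 now contains 5, so (1,3) = 3.
Row 3 already has 3, so (3,2) = 1.
Row 3 already has 3; hence (3,3) = 4.
Row 4 now contains 5; hence (4,2) = 3.
Row 5 already has 1, which forces (5,2) = 2.
Row 1 already has 3, which forces (1,2) = 5.
Completed grid: 4 5 3 2 1 / 3 4 5 1 2 / 2 1 4 5 3 / 1 3 2 4 5 / 5 2 1 3 4.

4 5 3 2 1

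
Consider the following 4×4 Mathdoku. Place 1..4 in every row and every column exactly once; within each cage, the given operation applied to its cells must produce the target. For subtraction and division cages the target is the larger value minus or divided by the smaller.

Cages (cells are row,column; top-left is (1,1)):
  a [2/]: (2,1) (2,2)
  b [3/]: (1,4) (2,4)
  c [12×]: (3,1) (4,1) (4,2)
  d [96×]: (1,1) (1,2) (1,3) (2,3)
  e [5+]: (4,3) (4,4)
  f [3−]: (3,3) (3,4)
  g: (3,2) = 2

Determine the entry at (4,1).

The 4 cells of cage d must have product 96, which forces (2,3) = 4.
G is a freebie, leaving (3,2) = 2.
4 is placed in column 3; hence (3,3) = 1.
Row 3 already has 1, so (3,4) = 4.
Cage a's pair has quotient 2, leaving (2,1) = 2.
Column 2 already has 2; hence (2,2) = 1.
Row 2 now contains 1, leaving (2,4) = 3.
Row 3 now contains 4; hence (3,1) = 3.
Column 2 now contains 1; hence (4,2) = 4.
Column 4 now contains 3; hence (4,4) = 2.
3 is placed in column 1, leaving (1,1) = 4.
Column 2 already has 4; hence (1,2) = 3.
Cage d needs product 96, which forces (1,3) = 2.
Column 4 now contains 3, so (1,4) = 1.
Row 4 already has 4, which forces (4,1) = 1.
Row 4 now contains 2, so (4,3) = 3.
The full grid is 4 3 2 1 / 2 1 4 3 / 3 2 1 4 / 1 4 3 2.

1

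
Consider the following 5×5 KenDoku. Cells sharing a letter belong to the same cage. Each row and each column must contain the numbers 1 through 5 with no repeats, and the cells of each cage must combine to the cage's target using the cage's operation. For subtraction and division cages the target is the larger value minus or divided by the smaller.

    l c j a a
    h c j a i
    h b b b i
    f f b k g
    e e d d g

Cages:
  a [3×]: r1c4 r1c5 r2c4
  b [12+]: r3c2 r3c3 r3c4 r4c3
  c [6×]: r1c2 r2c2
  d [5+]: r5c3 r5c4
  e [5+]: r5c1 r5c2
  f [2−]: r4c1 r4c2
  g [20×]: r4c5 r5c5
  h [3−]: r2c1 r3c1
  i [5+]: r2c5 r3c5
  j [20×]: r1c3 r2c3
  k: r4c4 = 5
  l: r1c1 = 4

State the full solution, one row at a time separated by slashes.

L is a freebie, which forces r1c1 = 4.
4 is placed in row 1, so r1c3 = 5.
The 3 cells of cage a must have product 3, so r1c4 = 3.
Cage a has product 3, leaving r1c5 = 1.
Column 3 now contains 5, leaving r2c3 = 4.
Cage a needs product 3, which forces r2c4 = 1.
K is a freebie; hence r4c4 = 5.
5 is placed in row 4, so r4c5 = 4.
Column 5 now contains 4, which forces r5c5 = 5.
Row 1 now contains 3, leaving r1c2 = 2.
Cage c needs two cells with product 6; hence r2c2 = 3.
Row 2 already has 3, so r2c5 = 2.
3 is placed in column 2, so r3c2 = 5.
Column 5 already has 2, leaving r3c5 = 3.
3 is placed in column 2, so r4c2 = 1.
3 is placed in column 2, so r5c2 = 4.
Row 5 now contains 4, which forces r5c4 = 2.
Row 2 already has 2; hence r2c1 = 5.
Row 3 now contains 5, leaving r3c1 = 2.
Cage b needs sum 12; hence r3c3 = 1.
Column 4 now contains 2, which forces r3c4 = 4.
Row 4 already has 1, leaving r4c1 = 3.
Cage b needs sum 12, leaving r4c3 = 2.
Cage e's pair has sum 5, so r5c1 = 1.
Cage d needs two cells with sum 5, leaving r5c3 = 3.

4 2 5 3 1 / 5 3 4 1 2 / 2 5 1 4 3 / 3 1 2 5 4 / 1 4 3 2 5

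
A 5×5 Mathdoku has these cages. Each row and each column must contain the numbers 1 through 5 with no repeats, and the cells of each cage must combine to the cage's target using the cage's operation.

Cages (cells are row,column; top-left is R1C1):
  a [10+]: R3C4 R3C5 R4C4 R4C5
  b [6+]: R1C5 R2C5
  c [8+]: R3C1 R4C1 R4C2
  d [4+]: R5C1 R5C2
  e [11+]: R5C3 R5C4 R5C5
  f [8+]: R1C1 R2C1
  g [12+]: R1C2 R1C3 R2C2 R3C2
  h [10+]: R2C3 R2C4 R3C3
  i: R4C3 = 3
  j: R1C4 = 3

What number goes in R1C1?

5

Cage j is given, leaving R1C4 = 3.
Cage i is given; hence R4C3 = 3.
3 is placed in row 1, which forces R1C1 = 5.
The two cells of cage f must have sum 8, leaving R2C1 = 3.
Column 1 already has 3, so R5C1 = 1.
1 is placed in row 5, leaving R5C2 = 3.
Column 1 already has 1, which forces R3C1 = 2.
Cage c needs sum 8; hence R4C1 = 4.
Cage c needs sum 8, which forces R4C2 = 2.
The 4 cells of cage g must have sum 12, so R1C3 = 2.
Cage a has sum 10, so R3C4 = 1.
Cage a has sum 10, which forces R3C5 = 3.
The 4 cells of cage a must have sum 10, which forces R4C4 = 5.
Cage a has sum 10, so R4C5 = 1.
Column 5 now contains 1, so R1C5 = 4.
The 3 cells of cage h must have sum 10, leaving R2C3 = 1.
5 is placed in column 4; hence R2C4 = 4.
Cage b needs two cells with sum 6, leaving R2C5 = 2.
Cage h needs sum 10, which forces R3C3 = 5.
Column 3 already has 5, so R5C3 = 4.
Column 4 already has 4, which forces R5C4 = 2.
2 is placed in column 5; hence R5C5 = 5.
4 is placed in row 1; hence R1C2 = 1.
Row 2 already has 4; hence R2C2 = 5.
5 is placed in row 3, which forces R3C2 = 4.
Completed grid: 5 1 2 3 4 / 3 5 1 4 2 / 2 4 5 1 3 / 4 2 3 5 1 / 1 3 4 2 5.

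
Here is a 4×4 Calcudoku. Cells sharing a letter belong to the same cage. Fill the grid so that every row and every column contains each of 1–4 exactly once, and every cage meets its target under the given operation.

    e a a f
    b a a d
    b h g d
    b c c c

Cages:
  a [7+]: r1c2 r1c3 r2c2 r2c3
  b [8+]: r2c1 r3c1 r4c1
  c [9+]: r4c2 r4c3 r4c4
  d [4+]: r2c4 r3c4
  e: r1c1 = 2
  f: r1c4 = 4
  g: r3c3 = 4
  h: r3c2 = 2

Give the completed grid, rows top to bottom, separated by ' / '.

2 3 1 4 / 4 1 2 3 / 3 2 4 1 / 1 4 3 2

Cage e is given, so r1c1 = 2.
Cage f is a single given cell; hence r1c4 = 4.
Cage h is given, so r3c2 = 2.
Cage g is given; hence r3c3 = 4.
The 4 cells of cage a must have sum 7, so r1c2 = 3.
Cage a has sum 7; hence r1c3 = 1.
Cage a needs sum 7; hence r2c2 = 1.
Cage a needs sum 7, leaving r2c3 = 2.
Row 2 now contains 1, leaving r2c4 = 3.
Column 4 already has 3; hence r3c4 = 1.
Cage c needs sum 9, leaving r4c2 = 4.
2 is placed in column 3, which forces r4c3 = 3.
Column 4 already has 3, leaving r4c4 = 2.
3 is placed in row 2, so r2c1 = 4.
Row 3 already has 1, leaving r3c1 = 3.
3 is placed in row 4, which forces r4c1 = 1.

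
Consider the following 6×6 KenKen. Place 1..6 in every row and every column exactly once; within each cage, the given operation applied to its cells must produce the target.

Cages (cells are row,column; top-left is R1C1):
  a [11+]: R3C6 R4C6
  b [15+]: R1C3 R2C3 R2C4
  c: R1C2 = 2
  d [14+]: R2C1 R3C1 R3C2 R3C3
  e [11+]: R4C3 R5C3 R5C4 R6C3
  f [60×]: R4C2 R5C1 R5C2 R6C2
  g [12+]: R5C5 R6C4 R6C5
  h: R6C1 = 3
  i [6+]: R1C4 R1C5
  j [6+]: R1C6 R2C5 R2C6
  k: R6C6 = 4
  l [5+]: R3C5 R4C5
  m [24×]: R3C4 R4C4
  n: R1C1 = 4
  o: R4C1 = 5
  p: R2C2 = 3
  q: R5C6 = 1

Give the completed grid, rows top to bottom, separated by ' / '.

N is a freebie, which forces R1C1 = 4.
Cage c is a single given cell, leaving R1C2 = 2.
P is a freebie, which forces R2C2 = 3.
Cage o is a single given cell, leaving R4C1 = 5.
Row 4 now contains 5; hence R4C6 = 6.
Cage q is given; hence R5C6 = 1.
Cage h is given, so R6C1 = 3.
Cage k is given, leaving R6C6 = 4.
Column 6 already has 1, leaving R1C6 = 3.
Cage j needs sum 6; hence R2C5 = 1.
Column 6 now contains 4, leaving R2C6 = 2.
Cage m needs two cells with product 24, so R3C4 = 6.
Column 6 already has 6; hence R3C6 = 5.
Cage f needs product 60, so R4C2 = 1.
Row 4 already has 6; hence R4C4 = 4.
The 4 cells of cage f must have product 60, leaving R5C1 = 2.
The 3 cells of cage b must have sum 15, leaving R1C3 = 6.
Cage i's pair has sum 6, which forces R1C4 = 1.
Column 5 now contains 1, so R1C5 = 5.
Row 2 now contains 2, which forces R2C1 = 6.
Cage b has sum 15, which forces R2C3 = 4.
Column 4 already has 4; hence R2C4 = 5.
2 is placed in column 1; hence R3C1 = 1.
Column 2 now contains 1, so R3C2 = 4.
The 4 cells of cage d must have sum 14, which forces R3C3 = 3.
Row 3 now contains 3; hence R3C5 = 2.
Column 3 now contains 3, so R4C3 = 2.
Column 5 already has 2, leaving R4C5 = 3.
Column 3 now contains 3; hence R5C3 = 5.
Column 4 now contains 5, so R5C4 = 3.
The 4 cells of cage e must have sum 11, leaving R6C3 = 1.
Column 4 now contains 5, so R6C4 = 2.
Column 5 already has 2, so R6C5 = 6.
Row 5 now contains 5, so R5C2 = 6.
6 is placed in column 5, which forces R5C5 = 4.
6 is placed in row 6, leaving R6C2 = 5.

4 2 6 1 5 3 / 6 3 4 5 1 2 / 1 4 3 6 2 5 / 5 1 2 4 3 6 / 2 6 5 3 4 1 / 3 5 1 2 6 4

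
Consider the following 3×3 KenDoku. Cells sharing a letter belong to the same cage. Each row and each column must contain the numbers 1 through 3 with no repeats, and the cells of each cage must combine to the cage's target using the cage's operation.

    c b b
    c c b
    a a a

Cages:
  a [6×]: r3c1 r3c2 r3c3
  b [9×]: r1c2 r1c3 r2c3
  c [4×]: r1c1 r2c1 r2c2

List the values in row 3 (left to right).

Cage c has product 4; hence r1c1 = 2.
Cage b has product 9, leaving r1c2 = 3.
The 3 cells of cage b must have product 9, which forces r1c3 = 1.
The 3 cells of cage c must have product 4, which forces r2c1 = 1.
Cage c has product 4; hence r2c2 = 2.
The 3 cells of cage b must have product 9, leaving r2c3 = 3.
Column 1 already has 1, so r3c1 = 3.
Column 2 already has 2, which forces r3c2 = 1.
Column 3 already has 3, so r3c3 = 2.
The full grid is 2 3 1 / 1 2 3 / 3 1 2.

3 1 2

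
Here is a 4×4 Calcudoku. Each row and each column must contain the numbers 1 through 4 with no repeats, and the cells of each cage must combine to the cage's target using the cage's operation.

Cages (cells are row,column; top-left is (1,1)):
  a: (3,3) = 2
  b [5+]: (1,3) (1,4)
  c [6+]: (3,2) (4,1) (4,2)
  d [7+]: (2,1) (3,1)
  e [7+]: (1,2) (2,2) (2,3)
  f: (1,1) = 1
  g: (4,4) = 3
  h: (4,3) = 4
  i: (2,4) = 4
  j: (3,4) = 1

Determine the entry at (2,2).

2

Cage f is a single given cell, which forces (1,1) = 1.
Cage i is a single given cell, leaving (2,4) = 4.
A is a freebie, leaving (3,3) = 2.
Cage j is given, which forces (3,4) = 1.
Cage h is given, so (4,3) = 4.
G is a freebie, so (4,4) = 3.
4 is placed in column 3, so (1,3) = 3.
3 is placed in column 4, leaving (1,4) = 2.
Row 2 already has 4, leaving (2,1) = 3.
3 is placed in column 3, so (2,3) = 1.
Cage d's pair has sum 7, so (3,1) = 4.
Row 3 now contains 1; hence (3,2) = 3.
Row 4 now contains 3, which forces (4,1) = 2.
Cage c has sum 6, so (4,2) = 1.
3 is placed in row 1, so (1,2) = 4.
Row 2 now contains 1, so (2,2) = 2.
The full grid is 1 4 3 2 / 3 2 1 4 / 4 3 2 1 / 2 1 4 3.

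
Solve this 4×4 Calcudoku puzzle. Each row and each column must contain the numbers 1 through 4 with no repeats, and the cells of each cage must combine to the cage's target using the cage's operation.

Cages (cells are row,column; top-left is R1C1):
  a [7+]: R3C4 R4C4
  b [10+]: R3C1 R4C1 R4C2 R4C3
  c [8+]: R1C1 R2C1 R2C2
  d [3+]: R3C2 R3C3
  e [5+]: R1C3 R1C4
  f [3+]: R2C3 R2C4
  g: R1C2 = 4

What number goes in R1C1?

Cage g is given, which forces R1C2 = 4.
Row 1 needs a 1, and only R1C1 is open for it.
The 3 cells of cage c must have sum 8, leaving R2C1 = 4.
Cage c needs sum 8; hence R2C2 = 3.
Cage b has sum 10, which forces R4C2 = 1.
Cage b needs sum 10; hence R4C3 = 4.
Row 4 now contains 4, leaving R4C4 = 3.
Cage e needs two cells with sum 5, leaving R1C3 = 3.
Column 4 already has 3, leaving R1C4 = 2.
Column 4 already has 2; hence R2C4 = 1.
The 4 cells of cage b must have sum 10, so R3C1 = 3.
1 is placed in column 2; hence R3C2 = 2.
Cage d's pair has sum 3, so R3C3 = 1.
Column 4 already has 3, which forces R3C4 = 4.
Row 4 already has 3, which forces R4C1 = 2.
Row 2 now contains 1, so R2C3 = 2.
The full grid is 1 4 3 2 / 4 3 2 1 / 3 2 1 4 / 2 1 4 3.

1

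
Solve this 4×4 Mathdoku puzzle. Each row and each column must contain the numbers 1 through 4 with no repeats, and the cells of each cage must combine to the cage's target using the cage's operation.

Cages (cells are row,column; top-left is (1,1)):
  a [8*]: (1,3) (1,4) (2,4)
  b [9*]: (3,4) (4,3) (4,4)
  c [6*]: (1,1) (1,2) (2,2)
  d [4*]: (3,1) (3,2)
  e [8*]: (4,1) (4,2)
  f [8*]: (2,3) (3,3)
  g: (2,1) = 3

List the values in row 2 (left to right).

Cage g is given, leaving (2,1) = 3.
Cage b has product 9; hence (3,4) = 3.
Cage b has product 9, leaving (4,3) = 3.
The 3 cells of cage b must have product 9; hence (4,4) = 1.
Cage c has product 6; hence (1,2) = 3.
Cage a has product 8, so (1,3) = 1.
Row 1 already has 1; hence (1,1) = 2.
Row 1 already has 2; hence (1,4) = 4.
The 3 cells of cage c must have product 6, which forces (2,2) = 1.
Column 4 now contains 4; hence (2,4) = 2.
Column 2 already has 1, leaving (3,2) = 4.
4 is placed in row 3; hence (3,3) = 2.
Column 1 now contains 2, which forces (4,1) = 4.
Column 2 already has 4, which forces (4,2) = 2.
2 is placed in row 2, which forces (2,3) = 4.
4 is placed in row 3, which forces (3,1) = 1.
Filled in: 2 3 1 4 / 3 1 4 2 / 1 4 2 3 / 4 2 3 1.

3 1 4 2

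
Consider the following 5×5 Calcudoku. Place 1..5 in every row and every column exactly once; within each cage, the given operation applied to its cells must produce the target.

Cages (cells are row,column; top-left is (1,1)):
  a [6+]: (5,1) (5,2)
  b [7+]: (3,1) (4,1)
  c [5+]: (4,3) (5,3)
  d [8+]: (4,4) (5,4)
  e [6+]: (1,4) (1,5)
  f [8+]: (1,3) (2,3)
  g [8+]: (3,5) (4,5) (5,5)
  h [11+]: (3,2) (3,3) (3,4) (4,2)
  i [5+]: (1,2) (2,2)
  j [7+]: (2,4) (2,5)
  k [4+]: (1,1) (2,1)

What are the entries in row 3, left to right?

5 3 2 1 4

The only place for 4 in column 1 is (5,1).
The two cells of cage c must have sum 5; hence (4,3) = 4.
Cage a needs two cells with sum 6, which forces (5,2) = 2.
4 is placed in row 5, so (5,3) = 1.
Column 3 already has 1, so (3,3) = 2.
Cage h needs sum 11; hence (3,4) = 1.
Row 3 now contains 1, which forces (3,5) = 4.
Cage e needs two cells with sum 6; hence (1,4) = 4.
The two cells of cage e must have sum 6, so (1,5) = 2.
4 is placed in column 4, leaving (2,4) = 2.
2 is placed in row 3, which forces (3,1) = 5.
Row 3 now contains 5, so (3,2) = 3.
Cage b needs two cells with sum 7, which forces (4,1) = 2.
3 is placed in column 2; hence (4,2) = 5.
5 is placed in row 4, leaving (4,4) = 3.
Cage g has sum 8, leaving (4,5) = 1.
Column 4 now contains 3; hence (5,4) = 5.
Cage g has sum 8, so (5,5) = 3.
Row 1 now contains 4, so (1,2) = 1.
Cage i's pair has sum 5, which forces (2,2) = 4.
3 is placed in column 5, so (2,5) = 5.
1 is placed in row 1; hence (1,1) = 3.
Cage f's pair has sum 8, so (1,3) = 5.
Cage k's pair has sum 4; hence (2,1) = 1.
5 is placed in row 2, leaving (2,3) = 3.
The full grid is 3 1 5 4 2 / 1 4 3 2 5 / 5 3 2 1 4 / 2 5 4 3 1 / 4 2 1 5 3.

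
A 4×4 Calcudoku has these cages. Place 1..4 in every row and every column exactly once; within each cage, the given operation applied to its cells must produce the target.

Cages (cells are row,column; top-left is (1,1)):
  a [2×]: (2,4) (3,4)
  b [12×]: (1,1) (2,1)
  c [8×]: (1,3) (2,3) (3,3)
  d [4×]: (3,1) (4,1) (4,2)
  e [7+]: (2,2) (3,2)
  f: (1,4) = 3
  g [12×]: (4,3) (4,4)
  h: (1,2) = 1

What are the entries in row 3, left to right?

2 3 4 1

H is a freebie; hence (1,2) = 1.
Cage f is given, leaving (1,4) = 3.
1 is placed in column 2, so (4,2) = 2.
Column 4 now contains 3, so (4,4) = 4.
Row 1 already has 3, so (1,1) = 4.
Row 1 already has 4; hence (1,3) = 2.
Cage b's pair has product 12, leaving (2,1) = 3.
3 is placed in row 2, leaving (2,2) = 4.
Row 2 already has 4; hence (2,3) = 1.
1 is placed in row 2, which forces (2,4) = 2.
Cage d has product 4, so (3,1) = 2.
Column 2 now contains 4, which forces (3,2) = 3.
1 is placed in column 3, which forces (3,3) = 4.
Column 4 already has 2; hence (3,4) = 1.
Row 4 already has 4, which forces (4,1) = 1.
Row 4 already has 4; hence (4,3) = 3.
Filled in: 4 1 2 3 / 3 4 1 2 / 2 3 4 1 / 1 2 3 4.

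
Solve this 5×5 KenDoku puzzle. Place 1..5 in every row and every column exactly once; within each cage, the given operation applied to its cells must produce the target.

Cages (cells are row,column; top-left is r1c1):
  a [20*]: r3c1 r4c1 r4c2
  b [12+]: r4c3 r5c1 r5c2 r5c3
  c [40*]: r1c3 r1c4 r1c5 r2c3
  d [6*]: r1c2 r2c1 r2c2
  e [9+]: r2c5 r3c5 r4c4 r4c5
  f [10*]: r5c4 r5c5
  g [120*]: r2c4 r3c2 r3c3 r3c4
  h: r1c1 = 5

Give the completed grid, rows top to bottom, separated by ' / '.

5 3 2 1 4 / 2 1 5 4 3 / 4 2 3 5 1 / 1 5 4 3 2 / 3 4 1 2 5

Cage h is given, leaving r1c1 = 5.
The 4 cells of cage c must have product 40, leaving r2c3 = 5.
The 3 cells of cage a must have product 20, leaving r4c2 = 5.
Cage g has product 120, so r3c4 = 5.
Column 4 now contains 5, leaving r5c4 = 2.
2 is placed in row 5, which forces r5c5 = 5.
Cage b has sum 12; hence r4c3 = 4.
Cage a needs product 20, so r3c1 = 4.
4 is placed in row 4, which forces r4c1 = 1.
Row 4 already has 1, which forces r4c4 = 3.
3 is placed in row 4, which forces r4c5 = 2.
Column 1 already has 1, which forces r5c1 = 3.
3 is placed in row 5, leaving r5c3 = 1.
Column 3 already has 1, which forces r1c3 = 2.
Column 1 already has 3, so r2c1 = 2.
Column 4 now contains 3, which forces r2c4 = 4.
2 is placed in column 3, leaving r3c3 = 3.
Row 3 now contains 3, which forces r3c5 = 1.
Row 5 now contains 1, leaving r5c2 = 4.
4 is placed in column 4; hence r1c4 = 1.
1 is placed in column 5, which forces r1c5 = 4.
1 is placed in column 5, leaving r2c5 = 3.
Row 3 now contains 3, leaving r3c2 = 2.
Row 1 already has 1, leaving r1c2 = 3.
3 is placed in row 2, which forces r2c2 = 1.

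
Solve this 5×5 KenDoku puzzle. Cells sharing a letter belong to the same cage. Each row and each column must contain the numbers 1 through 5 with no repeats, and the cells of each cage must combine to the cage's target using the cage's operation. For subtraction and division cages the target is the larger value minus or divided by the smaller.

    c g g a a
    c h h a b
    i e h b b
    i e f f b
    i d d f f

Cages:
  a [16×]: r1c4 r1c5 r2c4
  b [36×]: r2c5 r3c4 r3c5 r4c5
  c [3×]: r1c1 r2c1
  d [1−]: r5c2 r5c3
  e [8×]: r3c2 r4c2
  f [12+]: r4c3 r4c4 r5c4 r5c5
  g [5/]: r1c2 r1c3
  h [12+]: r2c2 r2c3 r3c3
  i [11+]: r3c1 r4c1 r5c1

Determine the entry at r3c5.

Cage b has product 36, leaving r3c4 = 3.
The only place for 2 in row 1 is r1c5.
Cage a has product 16; hence r1c4 = 4.
Cage a has product 16, so r2c4 = 2.
Row 1 needs a 3, and only r1c1 is open for it.
Column 1 now contains 3, leaving r2c1 = 1.
Row 3 needs a 1, and only r3c5 is open for it.
Column 5 needs a 5, and only r5c5 is open for it.
Cage f needs sum 12, so r4c3 = 1.
Cage f needs sum 12, so r4c4 = 5.
Row 5 already has 5; hence r5c4 = 1.
Cage g needs two cells with quotient 5, leaving r1c2 = 1.
1 is placed in column 3; hence r1c3 = 5.
Cage i needs sum 11, which forces r3c1 = 5.
Column 3 already has 5, leaving r3c3 = 4.
The 3 cells of cage h must have sum 12, so r2c2 = 5.
Column 3 now contains 4; hence r2c3 = 3.
Row 2 already has 3, which forces r2c5 = 4.
4 is placed in row 3, leaving r3c2 = 2.
Cage e's pair has product 8; hence r4c2 = 4.
Column 5 now contains 4, so r4c5 = 3.
Column 2 now contains 4, which forces r5c2 = 3.
3 is placed in column 3, which forces r5c3 = 2.
Row 4 now contains 4; hence r4c1 = 2.
2 is placed in row 5, which forces r5c1 = 4.
Completed grid: 3 1 5 4 2 / 1 5 3 2 4 / 5 2 4 3 1 / 2 4 1 5 3 / 4 3 2 1 5.

1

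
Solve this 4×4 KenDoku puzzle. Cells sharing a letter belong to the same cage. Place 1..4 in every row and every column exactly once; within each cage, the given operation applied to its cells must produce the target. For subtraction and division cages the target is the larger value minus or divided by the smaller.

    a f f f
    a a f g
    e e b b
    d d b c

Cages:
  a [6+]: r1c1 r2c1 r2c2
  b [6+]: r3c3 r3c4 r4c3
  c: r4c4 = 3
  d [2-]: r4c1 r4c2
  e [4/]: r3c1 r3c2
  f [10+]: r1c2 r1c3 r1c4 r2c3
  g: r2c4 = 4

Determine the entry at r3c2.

Cage g is given, so r2c4 = 4.
Cage c is a single given cell, so r4c4 = 3.
The only place for 2 in row 3 is r3c4.
Column 4 now contains 2, leaving r1c4 = 1.
Cage b needs sum 6, so r3c3 = 3.
Cage b needs sum 6; hence r4c3 = 1.
The 4 cells of cage f must have sum 10, so r1c2 = 3.
The 4 cells of cage f must have sum 10, leaving r1c3 = 4.
Column 3 already has 3, so r2c3 = 2.
Row 1 already has 3, which forces r1c1 = 2.
Cage a needs sum 6, which forces r2c1 = 3.
Row 2 now contains 2; hence r2c2 = 1.
Column 2 already has 1, which forces r3c2 = 4.
Column 1 now contains 2, leaving r4c1 = 4.
4 is placed in column 2; hence r4c2 = 2.
Row 3 already has 4, leaving r3c1 = 1.
The full grid is 2 3 4 1 / 3 1 2 4 / 1 4 3 2 / 4 2 1 3.

4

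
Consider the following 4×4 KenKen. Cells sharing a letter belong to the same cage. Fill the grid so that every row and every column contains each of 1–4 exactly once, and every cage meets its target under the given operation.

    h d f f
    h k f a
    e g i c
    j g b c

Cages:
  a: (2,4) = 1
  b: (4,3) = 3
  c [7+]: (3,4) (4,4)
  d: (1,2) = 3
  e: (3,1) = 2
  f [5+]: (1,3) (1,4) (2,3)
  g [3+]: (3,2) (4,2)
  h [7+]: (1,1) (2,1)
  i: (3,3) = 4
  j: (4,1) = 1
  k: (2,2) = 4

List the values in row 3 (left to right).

Cage d is given; hence (1,2) = 3.
Row 1 already has 3; hence (1,3) = 1.
Row 1 already has 1, leaving (1,4) = 2.
K is a freebie; hence (2,2) = 4.
1 is placed in column 3, so (2,3) = 2.
Cage a is a single given cell, so (2,4) = 1.
Cage e is given, leaving (3,1) = 2.
2 is placed in row 3, so (3,2) = 1.
Cage i is given; hence (3,3) = 4.
4 is placed in row 3, so (3,4) = 3.
Cage j is a single given cell, leaving (4,1) = 1.
Column 2 now contains 1, leaving (4,2) = 2.
Cage b is given; hence (4,3) = 3.
Column 4 now contains 3, so (4,4) = 4.
Row 1 already has 3; hence (1,1) = 4.
Row 2 already has 4, so (2,1) = 3.
Filled in: 4 3 1 2 / 3 4 2 1 / 2 1 4 3 / 1 2 3 4.

2 1 4 3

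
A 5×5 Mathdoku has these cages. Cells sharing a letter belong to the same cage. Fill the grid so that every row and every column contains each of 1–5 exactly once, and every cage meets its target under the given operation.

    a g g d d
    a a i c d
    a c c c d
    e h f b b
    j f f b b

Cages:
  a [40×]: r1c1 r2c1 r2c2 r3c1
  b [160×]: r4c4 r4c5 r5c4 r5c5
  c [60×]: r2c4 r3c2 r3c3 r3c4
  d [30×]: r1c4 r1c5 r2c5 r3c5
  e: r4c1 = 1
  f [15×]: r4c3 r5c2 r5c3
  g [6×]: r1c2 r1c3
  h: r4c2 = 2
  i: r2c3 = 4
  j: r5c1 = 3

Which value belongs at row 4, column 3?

I is a freebie; hence r2c3 = 4.
Cage e is a single given cell, so r4c1 = 1.
H is a freebie, which forces r4c2 = 2.
J is a freebie, so r5c1 = 3.
Column 2 already has 2, which forces r1c2 = 3.
The two cells of cage g must have product 6, so r1c3 = 2.
The 4 cells of cage a must have product 40; hence r2c2 = 1.
Cage f has product 15, so r4c3 = 3.
Column 2 now contains 1, which forces r5c2 = 5.
Row 5 now contains 5; hence r5c3 = 1.
The 4 cells of cage c must have product 60; hence r2c4 = 3.
3 is placed in row 2, leaving r2c5 = 2.
Column 2 already has 5, leaving r3c2 = 4.
Column 3 now contains 1, which forces r3c3 = 5.
Cage c has product 60; hence r3c4 = 1.
Column 5 already has 2, leaving r3c5 = 3.
Column 5 already has 2, which forces r5c5 = 4.
The 4 cells of cage a must have product 40, so r1c1 = 4.
Column 4 already has 1, which forces r1c4 = 5.
The 4 cells of cage d must have product 30, which forces r1c5 = 1.
Row 2 now contains 2, which forces r2c1 = 5.
Row 3 already has 5; hence r3c1 = 2.
Cage b needs product 160, so r4c4 = 4.
Column 5 now contains 4; hence r4c5 = 5.
Row 5 already has 4; hence r5c4 = 2.
The full grid is 4 3 2 5 1 / 5 1 4 3 2 / 2 4 5 1 3 / 1 2 3 4 5 / 3 5 1 2 4.

3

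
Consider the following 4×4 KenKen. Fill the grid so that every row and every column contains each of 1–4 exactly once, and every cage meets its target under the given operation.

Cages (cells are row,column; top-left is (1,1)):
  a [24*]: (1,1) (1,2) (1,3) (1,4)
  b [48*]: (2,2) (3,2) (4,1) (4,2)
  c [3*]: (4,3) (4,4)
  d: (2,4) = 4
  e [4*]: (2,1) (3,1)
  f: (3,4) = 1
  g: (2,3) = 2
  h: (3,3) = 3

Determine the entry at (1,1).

Cage g is a single given cell, so (2,3) = 2.
D is a freebie, so (2,4) = 4.
Cage h is given, which forces (3,3) = 3.
F is a freebie, which forces (3,4) = 1.
3 is placed in column 3, leaving (4,3) = 1.
Column 4 now contains 1, so (4,4) = 3.
Column 3 now contains 1; hence (1,3) = 4.
3 is placed in column 4, which forces (1,4) = 2.
Row 2 already has 4, so (2,1) = 1.
Cage b has product 48, leaving (2,2) = 3.
Row 3 already has 1, so (3,1) = 4.
Cage b needs product 48, leaving (3,2) = 2.
Cage b has product 48; hence (4,1) = 2.
3 is placed in row 4, so (4,2) = 4.
Column 1 now contains 1, which forces (1,1) = 3.
Column 2 now contains 3, so (1,2) = 1.
The full grid is 3 1 4 2 / 1 3 2 4 / 4 2 3 1 / 2 4 1 3.

3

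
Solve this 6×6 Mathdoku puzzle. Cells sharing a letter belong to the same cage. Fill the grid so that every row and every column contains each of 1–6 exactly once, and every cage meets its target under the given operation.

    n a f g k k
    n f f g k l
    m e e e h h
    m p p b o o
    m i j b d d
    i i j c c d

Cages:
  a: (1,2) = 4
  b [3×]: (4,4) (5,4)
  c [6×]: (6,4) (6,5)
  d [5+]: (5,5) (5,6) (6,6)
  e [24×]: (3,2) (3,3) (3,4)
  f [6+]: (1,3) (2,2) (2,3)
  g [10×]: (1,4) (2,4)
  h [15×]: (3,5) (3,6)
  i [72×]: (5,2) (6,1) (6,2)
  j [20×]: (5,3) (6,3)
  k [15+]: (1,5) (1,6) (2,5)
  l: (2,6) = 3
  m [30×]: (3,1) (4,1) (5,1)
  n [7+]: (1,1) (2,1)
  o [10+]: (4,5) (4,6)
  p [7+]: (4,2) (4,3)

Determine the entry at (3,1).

Cage a is given, which forces (1,2) = 4.
Cage l is a single given cell, so (2,6) = 3.
3 is placed in column 6, so (3,6) = 5.
3 is placed in column 6, so (5,6) = 1.
Column 6 now contains 1; hence (6,6) = 2.
Column 6 already has 5, so (1,6) = 6.
Row 3 already has 5, leaving (3,5) = 3.
Cage b needs two cells with product 3, which forces (4,4) = 1.
6 is placed in column 6, leaving (4,6) = 4.
Row 5 now contains 1, which forces (5,4) = 3.
Row 5 now contains 1; hence (5,5) = 2.
Cage i needs product 72, which forces (6,1) = 4.
Row 6 already has 4, so (6,3) = 5.
1 is placed in column 4, which forces (6,4) = 6.
Row 6 now contains 6, which forces (6,5) = 1.
Column 5 already has 3, so (1,5) = 5.
The 3 cells of cage k must have sum 15; hence (2,5) = 4.
The 3 cells of cage e must have product 24, which forces (3,4) = 4.
The two cells of cage p must have sum 7; hence (4,2) = 5.
Cage p's pair has sum 7, leaving (4,3) = 2.
Row 4 already has 4, leaving (4,5) = 6.
Row 5 now contains 3, leaving (5,2) = 6.
Column 3 already has 5, which forces (5,3) = 4.
Row 6 now contains 6, which forces (6,2) = 3.
Cage f has sum 6, which forces (1,3) = 3.
Row 1 already has 5, which forces (1,4) = 2.
Cage f needs sum 6, so (2,2) = 2.
2 is placed in column 3, so (2,3) = 1.
The two cells of cage g must have product 10, so (2,4) = 5.
Cage m needs product 30; hence (3,1) = 2.
Column 2 now contains 6, leaving (3,2) = 1.
Cage e has product 24, which forces (3,3) = 6.
6 is placed in row 4, leaving (4,1) = 3.
Row 5 already has 6, so (5,1) = 5.
2 is placed in row 1, leaving (1,1) = 1.
Row 2 already has 5, so (2,1) = 6.
Completed grid: 1 4 3 2 5 6 / 6 2 1 5 4 3 / 2 1 6 4 3 5 / 3 5 2 1 6 4 / 5 6 4 3 2 1 / 4 3 5 6 1 2.

2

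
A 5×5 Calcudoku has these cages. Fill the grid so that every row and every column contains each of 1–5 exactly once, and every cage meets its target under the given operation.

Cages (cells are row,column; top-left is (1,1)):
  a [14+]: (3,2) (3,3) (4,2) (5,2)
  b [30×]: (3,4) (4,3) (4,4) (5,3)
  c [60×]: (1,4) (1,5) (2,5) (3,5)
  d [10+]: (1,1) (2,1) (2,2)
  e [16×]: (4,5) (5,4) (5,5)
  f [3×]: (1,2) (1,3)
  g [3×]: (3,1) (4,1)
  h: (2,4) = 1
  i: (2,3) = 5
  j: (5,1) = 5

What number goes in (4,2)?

Cage i is a single given cell; hence (2,3) = 5.
Cage h is given, which forces (2,4) = 1.
Cage j is given, which forces (5,1) = 5.
Row 1 needs a 2, and only (1,4) is open for it.
Cage e has product 16, leaving (4,5) = 4.
Column 4 now contains 2, so (5,4) = 4.
The 3 cells of cage e must have product 16, which forces (5,5) = 1.
Cage b has product 30, leaving (4,3) = 1.
Row 5 already has 1; hence (5,3) = 2.
Cage f's pair has product 3, leaving (1,2) = 1.
Column 3 already has 1; hence (1,3) = 3.
Row 1 now contains 3, which forces (1,5) = 5.
Cage g's pair has product 3, so (3,1) = 1.
The 4 cells of cage a must have sum 14, leaving (3,3) = 4.
1 is placed in row 4, which forces (4,1) = 3.
3 is placed in row 4, so (4,4) = 5.
Row 5 already has 2; hence (5,2) = 3.
Row 1 now contains 3, so (1,1) = 4.
Cage d needs sum 10, leaving (2,1) = 2.
Column 2 already has 3; hence (2,2) = 4.
2 is placed in row 2; hence (2,5) = 3.
The 4 cells of cage a must have sum 14; hence (3,2) = 5.
5 is placed in column 4, which forces (3,4) = 3.
Column 5 already has 3, which forces (3,5) = 2.
Row 4 already has 5, which forces (4,2) = 2.
Completed grid: 4 1 3 2 5 / 2 4 5 1 3 / 1 5 4 3 2 / 3 2 1 5 4 / 5 3 2 4 1.

2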